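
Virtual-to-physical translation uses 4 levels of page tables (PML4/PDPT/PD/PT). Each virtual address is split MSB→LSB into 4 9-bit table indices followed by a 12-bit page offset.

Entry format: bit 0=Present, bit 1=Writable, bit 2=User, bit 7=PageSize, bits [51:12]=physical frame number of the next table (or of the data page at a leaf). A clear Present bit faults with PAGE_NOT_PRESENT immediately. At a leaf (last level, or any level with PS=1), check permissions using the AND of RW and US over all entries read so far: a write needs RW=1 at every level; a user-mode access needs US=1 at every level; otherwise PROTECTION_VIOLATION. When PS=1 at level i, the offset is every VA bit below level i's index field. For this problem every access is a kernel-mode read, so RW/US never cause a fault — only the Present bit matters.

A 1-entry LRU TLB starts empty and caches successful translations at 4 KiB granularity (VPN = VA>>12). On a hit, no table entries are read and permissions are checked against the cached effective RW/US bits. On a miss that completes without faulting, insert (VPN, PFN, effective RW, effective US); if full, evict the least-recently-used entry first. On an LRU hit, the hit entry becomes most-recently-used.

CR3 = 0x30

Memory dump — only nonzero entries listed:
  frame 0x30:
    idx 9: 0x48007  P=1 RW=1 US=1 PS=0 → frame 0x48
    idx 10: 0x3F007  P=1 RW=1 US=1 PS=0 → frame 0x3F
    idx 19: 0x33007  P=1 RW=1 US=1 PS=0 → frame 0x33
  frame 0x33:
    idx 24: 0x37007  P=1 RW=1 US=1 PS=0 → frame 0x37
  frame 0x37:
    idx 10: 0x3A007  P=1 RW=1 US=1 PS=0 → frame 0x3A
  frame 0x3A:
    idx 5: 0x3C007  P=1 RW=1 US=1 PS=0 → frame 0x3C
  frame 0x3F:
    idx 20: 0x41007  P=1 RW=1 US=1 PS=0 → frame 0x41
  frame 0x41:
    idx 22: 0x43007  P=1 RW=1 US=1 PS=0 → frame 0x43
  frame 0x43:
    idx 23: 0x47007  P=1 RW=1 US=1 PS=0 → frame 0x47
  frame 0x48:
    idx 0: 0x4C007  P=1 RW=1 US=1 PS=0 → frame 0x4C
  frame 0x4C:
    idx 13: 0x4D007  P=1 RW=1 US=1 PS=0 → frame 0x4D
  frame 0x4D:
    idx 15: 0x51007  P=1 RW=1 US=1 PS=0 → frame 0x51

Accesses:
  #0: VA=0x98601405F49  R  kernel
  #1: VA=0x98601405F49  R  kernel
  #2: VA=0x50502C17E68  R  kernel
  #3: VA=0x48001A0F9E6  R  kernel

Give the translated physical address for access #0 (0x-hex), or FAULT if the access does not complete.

Per-access translation:
#0 VA=0x98601405F49 (r,kernel):
  L0 @0x30[19] → 0x33007  P=1,RW=1,US=1,PS=0
  L1 @0x33[24] → 0x37007  P=1,RW=1,US=1,PS=0
  L2 @0x37[10] → 0x3A007  P=1,RW=1,US=1,PS=0
  L3 @0x3A[5] → 0x3C007  P=1,RW=1,US=1,PS=0
  ✓ 0x3CF49  — 4 lookups
#1 VA=0x98601405F49 (r,kernel):
  TLB hit vpn=0x98601405 → PA=0x3CF49
#2 VA=0x50502C17E68 (r,kernel):
  L0 @0x30[10] → 0x3F007  P=1,RW=1,US=1,PS=0
  L1 @0x3F[20] → 0x41007  P=1,RW=1,US=1,PS=0
  L2 @0x41[22] → 0x43007  P=1,RW=1,US=1,PS=0
  L3 @0x43[23] → 0x47007  P=1,RW=1,US=1,PS=0
  ✓ 0x47E68  — 4 lookups
#3 VA=0x48001A0F9E6 (r,kernel):
  L0 @0x30[9] → 0x48007  P=1,RW=1,US=1,PS=0
  L1 @0x48[0] → 0x4C007  P=1,RW=1,US=1,PS=0
  L2 @0x4C[13] → 0x4D007  P=1,RW=1,US=1,PS=0
  L3 @0x4D[15] → 0x51007  P=1,RW=1,US=1,PS=0
  ✓ 0x519E6  — 4 lookups

Access #0 PA: 0x3CF49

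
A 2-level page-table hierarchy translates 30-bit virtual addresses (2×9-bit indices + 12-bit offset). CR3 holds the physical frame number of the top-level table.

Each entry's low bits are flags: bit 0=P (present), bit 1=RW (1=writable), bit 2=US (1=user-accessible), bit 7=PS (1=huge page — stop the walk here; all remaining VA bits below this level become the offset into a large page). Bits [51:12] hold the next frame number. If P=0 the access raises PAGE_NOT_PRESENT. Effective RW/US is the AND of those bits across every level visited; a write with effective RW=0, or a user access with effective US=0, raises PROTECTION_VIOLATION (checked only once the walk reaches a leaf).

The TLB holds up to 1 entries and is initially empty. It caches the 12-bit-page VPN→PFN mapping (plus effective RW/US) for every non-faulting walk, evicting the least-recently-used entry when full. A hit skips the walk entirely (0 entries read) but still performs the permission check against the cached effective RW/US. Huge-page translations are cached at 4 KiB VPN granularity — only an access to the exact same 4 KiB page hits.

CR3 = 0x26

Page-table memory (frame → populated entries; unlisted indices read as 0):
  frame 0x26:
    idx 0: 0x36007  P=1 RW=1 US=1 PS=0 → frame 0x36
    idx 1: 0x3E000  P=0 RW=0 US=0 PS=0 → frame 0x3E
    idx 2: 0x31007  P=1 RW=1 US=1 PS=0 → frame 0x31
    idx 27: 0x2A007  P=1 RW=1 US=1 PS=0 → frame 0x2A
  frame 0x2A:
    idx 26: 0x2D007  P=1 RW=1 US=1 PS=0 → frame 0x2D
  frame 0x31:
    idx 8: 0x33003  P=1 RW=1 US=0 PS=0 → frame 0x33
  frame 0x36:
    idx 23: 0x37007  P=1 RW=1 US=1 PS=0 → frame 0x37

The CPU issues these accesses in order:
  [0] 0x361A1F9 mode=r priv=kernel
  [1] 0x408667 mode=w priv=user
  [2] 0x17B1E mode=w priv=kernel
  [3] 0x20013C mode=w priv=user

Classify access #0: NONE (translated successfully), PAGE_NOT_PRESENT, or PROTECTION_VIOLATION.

Trace:
#0 VA=0x361A1F9 (r,kernel):
  lvl0: tbl 0x26, slot 27 ⇒ 0x2A007 (P1/RW1/US1/PS0)
  lvl1: tbl 0x2A, slot 26 ⇒ 0x2D007 (P1/RW1/US1/PS0)
  ✓ 0x2D1F9  — 2 lookups
#1 VA=0x408667 (w,user):
  lvl0: tbl 0x26, slot 2 ⇒ 0x31007 (P1/RW1/US1/PS0)
  lvl1: tbl 0x31, slot 8 ⇒ 0x33003 (P1/RW1/US0/PS0)
  ⇒ fault: PROTECTION_VIOLATION  — 2 lookups
#2 VA=0x17B1E (w,kernel):
  lvl0: tbl 0x26, slot 0 ⇒ 0x36007 (P1/RW1/US1/PS0)
  lvl1: tbl 0x36, slot 23 ⇒ 0x37007 (P1/RW1/US1/PS0)
  ✓ 0x37B1E  — 2 lookups
#3 VA=0x20013C (w,user):
  lvl0: tbl 0x26, slot 1 ⇒ 0x3E000 (P0/RW0/US0/PS0)
  ⇒ fault: PAGE_NOT_PRESENT  — 1 lookups

Access #0 fault: NONE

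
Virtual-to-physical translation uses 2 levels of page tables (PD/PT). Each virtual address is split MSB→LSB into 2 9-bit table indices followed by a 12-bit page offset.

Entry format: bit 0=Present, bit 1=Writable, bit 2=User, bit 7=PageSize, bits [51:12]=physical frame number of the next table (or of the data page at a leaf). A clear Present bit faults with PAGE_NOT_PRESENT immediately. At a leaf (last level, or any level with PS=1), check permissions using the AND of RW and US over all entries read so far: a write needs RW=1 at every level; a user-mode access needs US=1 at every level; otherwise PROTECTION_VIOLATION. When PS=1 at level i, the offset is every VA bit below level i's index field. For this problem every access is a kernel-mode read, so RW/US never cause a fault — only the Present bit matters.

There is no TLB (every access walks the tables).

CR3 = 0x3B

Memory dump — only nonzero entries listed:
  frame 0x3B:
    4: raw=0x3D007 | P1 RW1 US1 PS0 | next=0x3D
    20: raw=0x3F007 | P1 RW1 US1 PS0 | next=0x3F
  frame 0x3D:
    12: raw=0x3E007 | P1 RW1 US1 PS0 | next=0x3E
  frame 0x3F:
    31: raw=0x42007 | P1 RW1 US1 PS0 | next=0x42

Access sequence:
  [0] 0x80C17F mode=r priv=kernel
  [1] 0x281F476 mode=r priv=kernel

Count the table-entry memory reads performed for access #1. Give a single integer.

Walk each access:
#0 VA=0x80C17F (r,kernel):
  lvl0: tbl 0x3B, slot 4 ⇒ 0x3D007 (P1/RW1/US1/PS0)
  lvl1: tbl 0x3D, slot 12 ⇒ 0x3E007 (P1/RW1/US1/PS0)
  ✓ 0x3E17F  — 2 lookups
#1 VA=0x281F476 (r,kernel):
  lvl0: tbl 0x3B, slot 20 ⇒ 0x3F007 (P1/RW1/US1/PS0)
  lvl1: tbl 0x3F, slot 31 ⇒ 0x42007 (P1/RW1/US1/PS0)
  ✓ 0x42476  — 2 lookups

Entries read for #1: 2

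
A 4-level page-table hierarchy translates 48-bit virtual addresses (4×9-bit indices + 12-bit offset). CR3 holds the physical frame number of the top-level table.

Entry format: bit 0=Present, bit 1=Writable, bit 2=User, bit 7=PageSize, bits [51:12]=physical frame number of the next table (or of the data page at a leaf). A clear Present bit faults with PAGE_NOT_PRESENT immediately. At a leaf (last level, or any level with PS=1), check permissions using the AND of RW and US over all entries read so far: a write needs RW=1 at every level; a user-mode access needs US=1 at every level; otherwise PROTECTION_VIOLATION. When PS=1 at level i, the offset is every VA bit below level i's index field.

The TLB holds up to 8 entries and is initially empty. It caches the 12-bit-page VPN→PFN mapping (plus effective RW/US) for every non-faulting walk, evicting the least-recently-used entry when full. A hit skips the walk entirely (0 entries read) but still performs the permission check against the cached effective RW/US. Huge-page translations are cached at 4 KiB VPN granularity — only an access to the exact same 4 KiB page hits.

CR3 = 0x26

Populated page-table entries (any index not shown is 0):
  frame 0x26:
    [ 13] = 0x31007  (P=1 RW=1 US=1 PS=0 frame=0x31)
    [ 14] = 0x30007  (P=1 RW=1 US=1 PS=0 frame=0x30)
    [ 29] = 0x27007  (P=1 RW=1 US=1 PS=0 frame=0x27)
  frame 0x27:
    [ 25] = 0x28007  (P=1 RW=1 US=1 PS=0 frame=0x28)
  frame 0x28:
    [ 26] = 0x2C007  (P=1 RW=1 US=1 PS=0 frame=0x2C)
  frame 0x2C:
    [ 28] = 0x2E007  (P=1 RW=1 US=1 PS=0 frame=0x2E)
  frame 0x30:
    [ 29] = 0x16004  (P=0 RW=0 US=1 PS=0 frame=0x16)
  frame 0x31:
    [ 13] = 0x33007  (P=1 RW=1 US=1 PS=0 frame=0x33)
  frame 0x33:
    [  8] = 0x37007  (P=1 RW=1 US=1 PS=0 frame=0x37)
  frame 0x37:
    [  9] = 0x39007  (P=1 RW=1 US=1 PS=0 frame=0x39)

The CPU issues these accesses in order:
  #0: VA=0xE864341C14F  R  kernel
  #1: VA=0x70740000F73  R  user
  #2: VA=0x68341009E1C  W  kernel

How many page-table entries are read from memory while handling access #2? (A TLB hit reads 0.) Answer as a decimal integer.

Trace:
#0 VA=0xE864341C14F (r,kernel):
  [0] read 0x26 idx=29: raw=0x27007 flags P=1 W=1 U=1 S=0
  [1] read 0x27 idx=25: raw=0x28007 flags P=1 W=1 U=1 S=0
  [2] read 0x28 idx=26: raw=0x2C007 flags P=1 W=1 U=1 S=0
  [3] read 0x2C idx=28: raw=0x2E007 flags P=1 W=1 U=1 S=0
  ✓ 0x2E14F  — 4 lookups
#1 VA=0x70740000F73 (r,user):
  [0] read 0x26 idx=14: raw=0x30007 flags P=1 W=1 U=1 S=0
  [1] read 0x30 idx=29: raw=0x16004 flags P=0 W=0 U=1 S=0
  ⇒ fault: PAGE_NOT_PRESENT  — 2 lookups
#2 VA=0x68341009E1C (w,kernel):
  [0] read 0x26 idx=13: raw=0x31007 flags P=1 W=1 U=1 S=0
  [1] read 0x31 idx=13: raw=0x33007 flags P=1 W=1 U=1 S=0
  [2] read 0x33 idx=8: raw=0x37007 flags P=1 W=1 U=1 S=0
  [3] read 0x37 idx=9: raw=0x39007 flags P=1 W=1 U=1 S=0
  ✓ 0x39E1C  — 4 lookups

Entries read for #2: 4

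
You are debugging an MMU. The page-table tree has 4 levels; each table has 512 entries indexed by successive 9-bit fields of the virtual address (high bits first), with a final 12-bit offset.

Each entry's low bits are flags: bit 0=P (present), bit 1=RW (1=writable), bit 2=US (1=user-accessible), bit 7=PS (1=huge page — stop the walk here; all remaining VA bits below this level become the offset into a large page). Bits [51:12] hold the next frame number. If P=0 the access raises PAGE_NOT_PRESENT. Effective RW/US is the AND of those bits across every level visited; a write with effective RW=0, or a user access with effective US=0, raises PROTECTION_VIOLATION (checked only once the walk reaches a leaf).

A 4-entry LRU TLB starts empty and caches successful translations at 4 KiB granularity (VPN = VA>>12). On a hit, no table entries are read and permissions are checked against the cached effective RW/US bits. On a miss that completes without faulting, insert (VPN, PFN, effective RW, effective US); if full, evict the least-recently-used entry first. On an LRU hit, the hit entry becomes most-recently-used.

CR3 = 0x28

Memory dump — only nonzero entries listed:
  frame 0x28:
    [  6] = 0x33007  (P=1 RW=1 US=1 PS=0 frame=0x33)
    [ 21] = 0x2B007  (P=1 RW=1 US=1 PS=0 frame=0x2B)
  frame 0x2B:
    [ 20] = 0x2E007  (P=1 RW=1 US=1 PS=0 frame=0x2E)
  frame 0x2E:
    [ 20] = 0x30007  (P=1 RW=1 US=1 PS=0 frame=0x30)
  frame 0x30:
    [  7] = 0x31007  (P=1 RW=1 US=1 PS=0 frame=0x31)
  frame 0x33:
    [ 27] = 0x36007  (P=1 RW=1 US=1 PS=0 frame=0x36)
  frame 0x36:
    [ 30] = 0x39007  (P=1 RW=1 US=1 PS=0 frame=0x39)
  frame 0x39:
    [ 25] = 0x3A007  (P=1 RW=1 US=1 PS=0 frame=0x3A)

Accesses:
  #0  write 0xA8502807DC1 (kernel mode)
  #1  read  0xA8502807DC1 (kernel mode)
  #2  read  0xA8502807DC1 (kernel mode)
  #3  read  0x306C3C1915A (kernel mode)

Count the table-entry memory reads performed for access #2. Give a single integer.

Per-access translation:
#0 VA=0xA8502807DC1 (w,kernel):
  L0 @0x28[21] → 0x2B007  P=1,RW=1,US=1,PS=0
  L1 @0x2B[20] → 0x2E007  P=1,RW=1,US=1,PS=0
  L2 @0x2E[20] → 0x30007  P=1,RW=1,US=1,PS=0
  L3 @0x30[7] → 0x31007  P=1,RW=1,US=1,PS=0
  ✓ 0x31DC1  — 4 lookups
#1 VA=0xA8502807DC1 (r,kernel):
  TLB hit vpn=0xA8502807 → PA=0x31DC1
#2 VA=0xA8502807DC1 (r,kernel):
  TLB hit vpn=0xA8502807 → PA=0x31DC1
#3 VA=0x306C3C1915A (r,kernel):
  L0 @0x28[6] → 0x33007  P=1,RW=1,US=1,PS=0
  L1 @0x33[27] → 0x36007  P=1,RW=1,US=1,PS=0
  L2 @0x36[30] → 0x39007  P=1,RW=1,US=1,PS=0
  L3 @0x39[25] → 0x3A007  P=1,RW=1,US=1,PS=0
  ✓ 0x3A15A  — 4 lookups

Entries read for #2: 0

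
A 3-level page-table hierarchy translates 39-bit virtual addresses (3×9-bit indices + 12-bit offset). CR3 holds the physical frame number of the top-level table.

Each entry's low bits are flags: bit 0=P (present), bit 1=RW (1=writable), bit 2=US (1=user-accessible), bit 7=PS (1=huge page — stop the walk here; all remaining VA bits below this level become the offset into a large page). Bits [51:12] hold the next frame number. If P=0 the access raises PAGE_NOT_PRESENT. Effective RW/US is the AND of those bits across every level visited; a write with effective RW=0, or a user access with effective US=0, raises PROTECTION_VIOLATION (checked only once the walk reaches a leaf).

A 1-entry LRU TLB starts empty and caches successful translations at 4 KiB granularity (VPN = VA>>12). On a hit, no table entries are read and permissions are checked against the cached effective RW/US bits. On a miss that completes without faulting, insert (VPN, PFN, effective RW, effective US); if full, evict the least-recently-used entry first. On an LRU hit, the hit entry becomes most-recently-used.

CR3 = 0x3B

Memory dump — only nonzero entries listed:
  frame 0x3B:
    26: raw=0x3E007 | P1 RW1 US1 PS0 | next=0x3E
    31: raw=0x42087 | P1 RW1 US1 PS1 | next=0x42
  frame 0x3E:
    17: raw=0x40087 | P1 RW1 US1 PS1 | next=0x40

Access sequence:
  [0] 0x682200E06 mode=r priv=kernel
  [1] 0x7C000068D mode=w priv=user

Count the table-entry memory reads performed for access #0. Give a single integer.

Per-access translation:
#0 VA=0x682200E06 (r,kernel):
  L0: frame=0x3B idx=26 entry=0x3E007 [P=1 RW=1 US=1 PS=0]
  L1: frame=0x3E idx=17 entry=0x40087 [P=1 RW=1 US=1 PS=1]
  → PA=0x40E06 (huge @L1)  (2 entries read)
#1 VA=0x7C000068D (w,user):
  L0: frame=0x3B idx=31 entry=0x42087 [P=1 RW=1 US=1 PS=1]
  → PA=0x4268D (huge @L0)  (1 entries read)

Entries read for #0: 2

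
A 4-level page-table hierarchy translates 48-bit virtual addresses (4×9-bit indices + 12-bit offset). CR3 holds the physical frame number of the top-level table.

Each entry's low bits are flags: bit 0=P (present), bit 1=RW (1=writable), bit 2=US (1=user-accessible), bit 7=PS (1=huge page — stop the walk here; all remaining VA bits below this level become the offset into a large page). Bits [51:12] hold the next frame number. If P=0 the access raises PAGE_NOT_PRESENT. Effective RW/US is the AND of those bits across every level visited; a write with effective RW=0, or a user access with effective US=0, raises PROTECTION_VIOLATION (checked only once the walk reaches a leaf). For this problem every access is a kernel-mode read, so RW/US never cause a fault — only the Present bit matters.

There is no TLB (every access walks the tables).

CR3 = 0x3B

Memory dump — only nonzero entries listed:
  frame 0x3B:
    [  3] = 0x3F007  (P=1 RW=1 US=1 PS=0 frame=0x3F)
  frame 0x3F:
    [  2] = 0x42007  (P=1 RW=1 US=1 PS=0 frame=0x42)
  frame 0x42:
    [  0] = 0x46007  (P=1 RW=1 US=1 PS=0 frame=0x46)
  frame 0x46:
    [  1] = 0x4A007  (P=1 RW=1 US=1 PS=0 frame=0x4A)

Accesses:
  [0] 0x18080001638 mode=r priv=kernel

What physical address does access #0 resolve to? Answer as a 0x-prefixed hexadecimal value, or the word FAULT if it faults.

Trace:
#0 VA=0x18080001638 (r,kernel):
  L0 @0x3B[3] → 0x3F007  P=1,RW=1,US=1,PS=0
  L1 @0x3F[2] → 0x42007  P=1,RW=1,US=1,PS=0
  L2 @0x42[0] → 0x46007  P=1,RW=1,US=1,PS=0
  L3 @0x46[1] → 0x4A007  P=1,RW=1,US=1,PS=0
  → PA=0x4A638  (4 entries read)

Access #0 PA: 0x4A638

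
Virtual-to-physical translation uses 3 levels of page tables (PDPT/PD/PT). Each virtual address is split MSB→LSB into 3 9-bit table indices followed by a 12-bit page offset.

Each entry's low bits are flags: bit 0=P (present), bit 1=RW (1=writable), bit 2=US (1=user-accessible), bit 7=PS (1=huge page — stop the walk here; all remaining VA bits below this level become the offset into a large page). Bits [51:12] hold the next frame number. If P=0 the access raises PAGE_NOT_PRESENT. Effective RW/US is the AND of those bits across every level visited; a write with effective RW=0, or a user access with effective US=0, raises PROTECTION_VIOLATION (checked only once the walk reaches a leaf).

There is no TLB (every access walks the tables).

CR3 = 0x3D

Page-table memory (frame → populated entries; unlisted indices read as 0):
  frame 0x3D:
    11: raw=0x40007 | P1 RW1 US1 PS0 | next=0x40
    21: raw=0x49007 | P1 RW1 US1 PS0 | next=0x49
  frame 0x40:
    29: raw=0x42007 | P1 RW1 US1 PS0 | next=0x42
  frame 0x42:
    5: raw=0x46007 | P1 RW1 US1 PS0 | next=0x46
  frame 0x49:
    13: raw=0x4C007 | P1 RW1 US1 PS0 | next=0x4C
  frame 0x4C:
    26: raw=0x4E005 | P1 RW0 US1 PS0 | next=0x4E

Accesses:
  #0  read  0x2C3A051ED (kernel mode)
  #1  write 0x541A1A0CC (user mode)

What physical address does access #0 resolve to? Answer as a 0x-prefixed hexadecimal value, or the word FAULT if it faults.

Per-access translation:
#0 VA=0x2C3A051ED (r,kernel):
  [0] read 0x3D idx=11: raw=0x40007 flags P=1 W=1 U=1 S=0
  [1] read 0x40 idx=29: raw=0x42007 flags P=1 W=1 U=1 S=0
  [2] read 0x42 idx=5: raw=0x46007 flags P=1 W=1 U=1 S=0
  → PA=0x461ED  (3 entries read)
#1 VA=0x541A1A0CC (w,user):
  [0] read 0x3D idx=21: raw=0x49007 flags P=1 W=1 U=1 S=0
  [1] read 0x49 idx=13: raw=0x4C007 flags P=1 W=1 U=1 S=0
  [2] read 0x4C idx=26: raw=0x4E005 flags P=1 W=0 U=1 S=0
  ⇒ fault: PROTECTION_VIOLATION  — 3 lookups

Access #0 PA: 0x461ED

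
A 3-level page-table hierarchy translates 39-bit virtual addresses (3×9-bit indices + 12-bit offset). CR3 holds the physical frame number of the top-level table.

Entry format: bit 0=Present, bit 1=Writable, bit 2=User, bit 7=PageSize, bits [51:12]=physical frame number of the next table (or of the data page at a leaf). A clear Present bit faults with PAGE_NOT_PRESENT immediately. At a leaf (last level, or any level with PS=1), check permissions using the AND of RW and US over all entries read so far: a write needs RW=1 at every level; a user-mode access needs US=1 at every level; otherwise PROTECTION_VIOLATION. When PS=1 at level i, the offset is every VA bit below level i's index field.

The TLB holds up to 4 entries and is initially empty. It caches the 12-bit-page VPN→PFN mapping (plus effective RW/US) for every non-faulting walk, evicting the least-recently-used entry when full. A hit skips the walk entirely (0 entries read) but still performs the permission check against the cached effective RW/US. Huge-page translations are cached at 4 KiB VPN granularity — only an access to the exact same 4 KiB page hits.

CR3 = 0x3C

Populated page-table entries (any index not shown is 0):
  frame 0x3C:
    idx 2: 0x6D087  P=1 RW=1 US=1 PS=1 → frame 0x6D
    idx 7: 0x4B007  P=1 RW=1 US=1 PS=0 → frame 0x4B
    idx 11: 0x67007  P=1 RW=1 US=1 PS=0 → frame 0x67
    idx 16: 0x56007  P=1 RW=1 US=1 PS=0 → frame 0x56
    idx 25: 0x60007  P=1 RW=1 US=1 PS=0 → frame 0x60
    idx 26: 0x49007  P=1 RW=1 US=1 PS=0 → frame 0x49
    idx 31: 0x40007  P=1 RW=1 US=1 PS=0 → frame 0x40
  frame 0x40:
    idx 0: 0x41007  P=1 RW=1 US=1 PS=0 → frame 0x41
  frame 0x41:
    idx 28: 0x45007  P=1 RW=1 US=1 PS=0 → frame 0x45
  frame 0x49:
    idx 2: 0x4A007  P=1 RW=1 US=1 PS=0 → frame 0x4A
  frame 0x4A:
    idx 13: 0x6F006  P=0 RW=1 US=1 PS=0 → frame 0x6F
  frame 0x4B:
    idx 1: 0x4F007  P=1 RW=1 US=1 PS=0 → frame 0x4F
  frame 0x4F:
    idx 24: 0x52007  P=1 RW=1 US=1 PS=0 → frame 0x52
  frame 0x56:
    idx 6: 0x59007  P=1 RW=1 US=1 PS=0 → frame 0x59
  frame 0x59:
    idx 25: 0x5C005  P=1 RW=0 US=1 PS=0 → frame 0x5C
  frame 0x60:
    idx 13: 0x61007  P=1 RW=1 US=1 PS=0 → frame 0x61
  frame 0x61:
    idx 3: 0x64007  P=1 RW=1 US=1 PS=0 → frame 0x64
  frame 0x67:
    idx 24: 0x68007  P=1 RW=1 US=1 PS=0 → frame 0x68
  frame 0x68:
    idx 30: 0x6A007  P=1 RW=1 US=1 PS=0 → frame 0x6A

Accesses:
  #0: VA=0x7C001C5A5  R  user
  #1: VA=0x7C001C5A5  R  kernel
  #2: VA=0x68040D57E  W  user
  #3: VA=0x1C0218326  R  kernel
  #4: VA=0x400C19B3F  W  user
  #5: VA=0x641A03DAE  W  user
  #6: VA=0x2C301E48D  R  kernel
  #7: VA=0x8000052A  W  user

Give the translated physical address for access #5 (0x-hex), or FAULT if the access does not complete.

Walk each access:
#0 VA=0x7C001C5A5 (r,user):
  L0: frame=0x3C idx=31 entry=0x40007 [P=1 RW=1 US=1 PS=0]
  L1: frame=0x40 idx=0 entry=0x41007 [P=1 RW=1 US=1 PS=0]
  L2: frame=0x41 idx=28 entry=0x45007 [P=1 RW=1 US=1 PS=0]
  → PA=0x455A5  (3 entries read)
#1 VA=0x7C001C5A5 (r,kernel):
  TLB hit vpn=0x7C001C → PA=0x455A5
#2 VA=0x68040D57E (w,user):
  L0: frame=0x3C idx=26 entry=0x49007 [P=1 RW=1 US=1 PS=0]
  L1: frame=0x49 idx=2 entry=0x4A007 [P=1 RW=1 US=1 PS=0]
  L2: frame=0x4A idx=13 entry=0x6F006 [P=0 RW=1 US=1 PS=0]
  ✗ PAGE_NOT_PRESENT  [3 reads]
#3 VA=0x1C0218326 (r,kernel):
  L0: frame=0x3C idx=7 entry=0x4B007 [P=1 RW=1 US=1 PS=0]
  L1: frame=0x4B idx=1 entry=0x4F007 [P=1 RW=1 US=1 PS=0]
  L2: frame=0x4F idx=24 entry=0x52007 [P=1 RW=1 US=1 PS=0]
  → PA=0x52326  (3 entries read)
#4 VA=0x400C19B3F (w,user):
  L0: frame=0x3C idx=16 entry=0x56007 [P=1 RW=1 US=1 PS=0]
  L1: frame=0x56 idx=6 entry=0x59007 [P=1 RW=1 US=1 PS=0]
  L2: frame=0x59 idx=25 entry=0x5C005 [P=1 RW=0 US=1 PS=0]
  ✗ PROTECTION_VIOLATION  [3 reads]
#5 VA=0x641A03DAE (w,user):
  L0: frame=0x3C idx=25 entry=0x60007 [P=1 RW=1 US=1 PS=0]
  L1: frame=0x60 idx=13 entry=0x61007 [P=1 RW=1 US=1 PS=0]
  L2: frame=0x61 idx=3 entry=0x64007 [P=1 RW=1 US=1 PS=0]
  → PA=0x64DAE  (3 entries read)
#6 VA=0x2C301E48D (r,kernel):
  L0: frame=0x3C idx=11 entry=0x67007 [P=1 RW=1 US=1 PS=0]
  L1: frame=0x67 idx=24 entry=0x68007 [P=1 RW=1 US=1 PS=0]
  L2: frame=0x68 idx=30 entry=0x6A007 [P=1 RW=1 US=1 PS=0]
  → PA=0x6A48D  (3 entries read)
#7 VA=0x8000052A (w,user):
  L0: frame=0x3C idx=2 entry=0x6D087 [P=1 RW=1 US=1 PS=1]
  → PA=0x6D52A (huge @L0)  (1 entries read)

Access #5 PA: 0x64DAE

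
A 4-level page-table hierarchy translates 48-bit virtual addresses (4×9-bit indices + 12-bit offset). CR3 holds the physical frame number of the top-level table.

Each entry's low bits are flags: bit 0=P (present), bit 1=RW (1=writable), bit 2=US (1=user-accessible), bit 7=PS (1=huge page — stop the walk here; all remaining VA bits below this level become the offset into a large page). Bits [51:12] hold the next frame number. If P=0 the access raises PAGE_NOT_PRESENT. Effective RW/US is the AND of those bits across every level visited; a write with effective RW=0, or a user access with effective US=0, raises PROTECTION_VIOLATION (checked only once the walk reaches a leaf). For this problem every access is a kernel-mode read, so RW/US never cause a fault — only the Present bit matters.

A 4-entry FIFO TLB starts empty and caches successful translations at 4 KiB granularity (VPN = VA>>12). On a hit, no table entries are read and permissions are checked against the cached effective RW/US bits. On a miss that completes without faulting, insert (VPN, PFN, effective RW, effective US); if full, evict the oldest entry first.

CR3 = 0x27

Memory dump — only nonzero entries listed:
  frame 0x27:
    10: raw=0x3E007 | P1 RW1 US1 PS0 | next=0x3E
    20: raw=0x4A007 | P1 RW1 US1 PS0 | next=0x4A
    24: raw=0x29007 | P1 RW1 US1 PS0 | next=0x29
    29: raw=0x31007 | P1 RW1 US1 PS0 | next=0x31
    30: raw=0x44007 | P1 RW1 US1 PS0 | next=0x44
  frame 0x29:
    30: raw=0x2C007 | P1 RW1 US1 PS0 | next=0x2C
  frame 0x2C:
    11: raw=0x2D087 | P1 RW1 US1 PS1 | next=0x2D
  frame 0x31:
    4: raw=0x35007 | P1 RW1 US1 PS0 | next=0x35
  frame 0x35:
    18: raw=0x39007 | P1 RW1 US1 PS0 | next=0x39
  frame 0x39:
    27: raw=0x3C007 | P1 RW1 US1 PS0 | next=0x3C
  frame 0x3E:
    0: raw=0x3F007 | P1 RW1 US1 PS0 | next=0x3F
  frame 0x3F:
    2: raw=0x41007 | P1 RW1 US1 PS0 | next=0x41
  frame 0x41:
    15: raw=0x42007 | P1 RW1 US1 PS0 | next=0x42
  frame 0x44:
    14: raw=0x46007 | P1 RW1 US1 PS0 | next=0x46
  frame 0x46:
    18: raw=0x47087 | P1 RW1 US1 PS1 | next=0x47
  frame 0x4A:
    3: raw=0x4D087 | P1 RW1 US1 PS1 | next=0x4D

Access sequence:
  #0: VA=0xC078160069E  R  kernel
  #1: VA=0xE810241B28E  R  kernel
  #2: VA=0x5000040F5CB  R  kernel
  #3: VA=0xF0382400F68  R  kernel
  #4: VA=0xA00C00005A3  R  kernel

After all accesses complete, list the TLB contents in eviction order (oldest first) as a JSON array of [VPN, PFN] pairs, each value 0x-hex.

Per-access translation:
#0 VA=0xC078160069E (r,kernel):
  lvl0: tbl 0x27, slot 24 ⇒ 0x29007 (P1/RW1/US1/PS0)
  lvl1: tbl 0x29, slot 30 ⇒ 0x2C007 (P1/RW1/US1/PS0)
  lvl2: tbl 0x2C, slot 11 ⇒ 0x2D087 (P1/RW1/US1/PS1)
  → PA=0x2D69E (huge @L2)  (3 entries read)
#1 VA=0xE810241B28E (r,kernel):
  lvl0: tbl 0x27, slot 29 ⇒ 0x31007 (P1/RW1/US1/PS0)
  lvl1: tbl 0x31, slot 4 ⇒ 0x35007 (P1/RW1/US1/PS0)
  lvl2: tbl 0x35, slot 18 ⇒ 0x39007 (P1/RW1/US1/PS0)
  lvl3: tbl 0x39, slot 27 ⇒ 0x3C007 (P1/RW1/US1/PS0)
  → PA=0x3C28E  (4 entries read)
#2 VA=0x5000040F5CB (r,kernel):
  lvl0: tbl 0x27, slot 10 ⇒ 0x3E007 (P1/RW1/US1/PS0)
  lvl1: tbl 0x3E, slot 0 ⇒ 0x3F007 (P1/RW1/US1/PS0)
  lvl2: tbl 0x3F, slot 2 ⇒ 0x41007 (P1/RW1/US1/PS0)
  lvl3: tbl 0x41, slot 15 ⇒ 0x42007 (P1/RW1/US1/PS0)
  → PA=0x425CB  (4 entries read)
#3 VA=0xF0382400F68 (r,kernel):
  lvl0: tbl 0x27, slot 30 ⇒ 0x44007 (P1/RW1/US1/PS0)
  lvl1: tbl 0x44, slot 14 ⇒ 0x46007 (P1/RW1/US1/PS0)
  lvl2: tbl 0x46, slot 18 ⇒ 0x47087 (P1/RW1/US1/PS1)
  → PA=0x47F68 (huge @L2)  (3 entries read)
#4 VA=0xA00C00005A3 (r,kernel):
  lvl0: tbl 0x27, slot 20 ⇒ 0x4A007 (P1/RW1/US1/PS0)
  lvl1: tbl 0x4A, slot 3 ⇒ 0x4D087 (P1/RW1/US1/PS1)
  → PA=0x4D5A3 (huge @L1)  (2 entries read)

TLB: [["0xE810241B", "0x3C"], ["0x5000040F", "0x42"], ["0xF0382400", "0x47"], ["0xA00C0000", "0x4D"]]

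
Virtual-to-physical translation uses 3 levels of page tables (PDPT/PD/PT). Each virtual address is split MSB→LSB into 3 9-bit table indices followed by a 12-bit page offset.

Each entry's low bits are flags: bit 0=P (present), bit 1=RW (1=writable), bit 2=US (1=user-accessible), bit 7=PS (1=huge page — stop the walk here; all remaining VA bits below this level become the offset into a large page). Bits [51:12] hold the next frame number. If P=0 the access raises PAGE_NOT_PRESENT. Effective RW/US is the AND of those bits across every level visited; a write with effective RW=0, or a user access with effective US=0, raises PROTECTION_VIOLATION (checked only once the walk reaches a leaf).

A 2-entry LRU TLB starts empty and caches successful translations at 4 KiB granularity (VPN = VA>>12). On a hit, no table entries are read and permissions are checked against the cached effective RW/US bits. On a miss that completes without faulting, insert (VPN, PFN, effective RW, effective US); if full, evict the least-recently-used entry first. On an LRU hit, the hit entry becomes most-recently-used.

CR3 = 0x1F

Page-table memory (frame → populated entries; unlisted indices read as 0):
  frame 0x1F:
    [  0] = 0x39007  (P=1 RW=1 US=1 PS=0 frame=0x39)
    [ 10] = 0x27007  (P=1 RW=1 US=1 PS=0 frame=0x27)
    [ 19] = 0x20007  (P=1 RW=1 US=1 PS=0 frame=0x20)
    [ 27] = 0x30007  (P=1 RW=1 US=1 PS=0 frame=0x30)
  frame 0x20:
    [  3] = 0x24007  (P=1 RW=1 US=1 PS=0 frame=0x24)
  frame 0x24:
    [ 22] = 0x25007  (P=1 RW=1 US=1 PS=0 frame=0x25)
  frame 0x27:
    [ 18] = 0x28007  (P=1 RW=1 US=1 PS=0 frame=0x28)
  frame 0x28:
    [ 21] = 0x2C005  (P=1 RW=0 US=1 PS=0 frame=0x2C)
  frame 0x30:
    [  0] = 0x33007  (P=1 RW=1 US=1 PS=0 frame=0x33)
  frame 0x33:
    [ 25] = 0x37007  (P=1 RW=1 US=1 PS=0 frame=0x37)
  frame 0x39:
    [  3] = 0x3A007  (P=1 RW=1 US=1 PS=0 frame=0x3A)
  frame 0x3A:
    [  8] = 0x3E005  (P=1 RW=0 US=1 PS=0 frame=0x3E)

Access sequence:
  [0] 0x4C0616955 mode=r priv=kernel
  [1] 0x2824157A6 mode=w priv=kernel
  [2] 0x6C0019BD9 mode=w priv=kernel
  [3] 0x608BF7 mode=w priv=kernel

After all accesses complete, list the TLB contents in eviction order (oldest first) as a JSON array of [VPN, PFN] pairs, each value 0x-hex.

Trace:
#0 VA=0x4C0616955 (r,kernel):
  [0] read 0x1F idx=19: raw=0x20007 flags P=1 W=1 U=1 S=0
  [1] read 0x20 idx=3: raw=0x24007 flags P=1 W=1 U=1 S=0
  [2] read 0x24 idx=22: raw=0x25007 flags P=1 W=1 U=1 S=0
  ✓ 0x25955  — 3 lookups
#1 VA=0x2824157A6 (w,kernel):
  [0] read 0x1F idx=10: raw=0x27007 flags P=1 W=1 U=1 S=0
  [1] read 0x27 idx=18: raw=0x28007 flags P=1 W=1 U=1 S=0
  [2] read 0x28 idx=21: raw=0x2C005 flags P=1 W=0 U=1 S=0
  ✗ PROTECTION_VIOLATION  [3 reads]
#2 VA=0x6C0019BD9 (w,kernel):
  [0] read 0x1F idx=27: raw=0x30007 flags P=1 W=1 U=1 S=0
  [1] read 0x30 idx=0: raw=0x33007 flags P=1 W=1 U=1 S=0
  [2] read 0x33 idx=25: raw=0x37007 flags P=1 W=1 U=1 S=0
  ✓ 0x37BD9  — 3 lookups
#3 VA=0x608BF7 (w,kernel):
  [0] read 0x1F idx=0: raw=0x39007 flags P=1 W=1 U=1 S=0
  [1] read 0x39 idx=3: raw=0x3A007 flags P=1 W=1 U=1 S=0
  [2] read 0x3A idx=8: raw=0x3E005 flags P=1 W=0 U=1 S=0
  ✗ PROTECTION_VIOLATION  [3 reads]

TLB: [["0x4C0616", "0x25"], ["0x6C0019", "0x37"]]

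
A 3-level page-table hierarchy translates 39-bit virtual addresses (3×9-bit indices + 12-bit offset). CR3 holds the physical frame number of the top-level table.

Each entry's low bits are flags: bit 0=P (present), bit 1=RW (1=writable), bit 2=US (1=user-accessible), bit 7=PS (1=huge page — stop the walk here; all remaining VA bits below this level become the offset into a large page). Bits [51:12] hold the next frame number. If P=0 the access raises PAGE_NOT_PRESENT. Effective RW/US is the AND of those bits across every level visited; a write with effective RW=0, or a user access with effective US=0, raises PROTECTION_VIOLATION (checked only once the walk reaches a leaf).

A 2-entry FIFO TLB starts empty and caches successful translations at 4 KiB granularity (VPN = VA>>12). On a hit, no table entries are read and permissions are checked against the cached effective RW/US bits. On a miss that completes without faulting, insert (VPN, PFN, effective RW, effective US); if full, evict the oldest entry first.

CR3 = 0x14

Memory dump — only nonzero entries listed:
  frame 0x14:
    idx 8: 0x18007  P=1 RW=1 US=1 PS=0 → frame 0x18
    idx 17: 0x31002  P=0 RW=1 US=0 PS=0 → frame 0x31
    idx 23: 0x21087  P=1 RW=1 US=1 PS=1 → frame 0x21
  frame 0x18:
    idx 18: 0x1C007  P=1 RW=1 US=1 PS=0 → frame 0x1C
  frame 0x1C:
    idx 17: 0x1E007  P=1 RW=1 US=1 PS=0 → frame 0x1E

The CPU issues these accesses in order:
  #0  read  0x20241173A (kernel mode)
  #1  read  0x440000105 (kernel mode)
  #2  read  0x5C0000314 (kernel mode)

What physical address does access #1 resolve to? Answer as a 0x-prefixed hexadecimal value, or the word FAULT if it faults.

Walk each access:
#0 VA=0x20241173A (r,kernel):
  L0: frame=0x14 idx=8 entry=0x18007 [P=1 RW=1 US=1 PS=0]
  L1: frame=0x18 idx=18 entry=0x1C007 [P=1 RW=1 US=1 PS=0]
  L2: frame=0x1C idx=17 entry=0x1E007 [P=1 RW=1 US=1 PS=0]
  ✓ 0x1E73A  — 3 lookups
#1 VA=0x440000105 (r,kernel):
  L0: frame=0x14 idx=17 entry=0x31002 [P=0 RW=1 US=0 PS=0]
  → PAGE_NOT_PRESENT  (1 entries read)
#2 VA=0x5C0000314 (r,kernel):
  L0: frame=0x14 idx=23 entry=0x21087 [P=1 RW=1 US=1 PS=1]
  ✓ 0x21314 (huge @L0)  — 1 lookups

Access #1 PA: FAULT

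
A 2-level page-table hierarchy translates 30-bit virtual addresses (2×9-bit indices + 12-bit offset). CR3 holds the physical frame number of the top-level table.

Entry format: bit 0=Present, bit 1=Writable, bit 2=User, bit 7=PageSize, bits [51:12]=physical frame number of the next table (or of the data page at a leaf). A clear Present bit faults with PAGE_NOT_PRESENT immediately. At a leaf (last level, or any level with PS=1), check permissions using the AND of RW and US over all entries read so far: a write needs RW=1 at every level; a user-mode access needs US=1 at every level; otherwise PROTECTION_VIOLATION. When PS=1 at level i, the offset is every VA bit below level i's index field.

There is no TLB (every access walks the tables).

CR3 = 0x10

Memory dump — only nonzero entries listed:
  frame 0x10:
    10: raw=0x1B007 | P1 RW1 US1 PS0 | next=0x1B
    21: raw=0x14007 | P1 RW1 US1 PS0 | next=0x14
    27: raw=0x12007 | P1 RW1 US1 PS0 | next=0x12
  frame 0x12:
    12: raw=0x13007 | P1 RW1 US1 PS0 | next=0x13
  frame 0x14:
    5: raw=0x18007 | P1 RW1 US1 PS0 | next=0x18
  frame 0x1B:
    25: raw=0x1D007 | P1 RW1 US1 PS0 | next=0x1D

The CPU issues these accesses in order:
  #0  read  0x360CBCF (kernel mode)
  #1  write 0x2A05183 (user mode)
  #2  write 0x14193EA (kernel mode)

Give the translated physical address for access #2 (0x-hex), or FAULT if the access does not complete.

Walk each access:
#0 VA=0x360CBCF (r,kernel):
  lvl0: tbl 0x10, slot 27 ⇒ 0x12007 (P1/RW1/US1/PS0)
  lvl1: tbl 0x12, slot 12 ⇒ 0x13007 (P1/RW1/US1/PS0)
  ✓ 0x13BCF  — 2 lookups
#1 VA=0x2A05183 (w,user):
  lvl0: tbl 0x10, slot 21 ⇒ 0x14007 (P1/RW1/US1/PS0)
  lvl1: tbl 0x14, slot 5 ⇒ 0x18007 (P1/RW1/US1/PS0)
  ✓ 0x18183  — 2 lookups
#2 VA=0x14193EA (w,kernel):
  lvl0: tbl 0x10, slot 10 ⇒ 0x1B007 (P1/RW1/US1/PS0)
  lvl1: tbl 0x1B, slot 25 ⇒ 0x1D007 (P1/RW1/US1/PS0)
  ✓ 0x1D3EA  — 2 lookups

Access #2 PA: 0x1D3EA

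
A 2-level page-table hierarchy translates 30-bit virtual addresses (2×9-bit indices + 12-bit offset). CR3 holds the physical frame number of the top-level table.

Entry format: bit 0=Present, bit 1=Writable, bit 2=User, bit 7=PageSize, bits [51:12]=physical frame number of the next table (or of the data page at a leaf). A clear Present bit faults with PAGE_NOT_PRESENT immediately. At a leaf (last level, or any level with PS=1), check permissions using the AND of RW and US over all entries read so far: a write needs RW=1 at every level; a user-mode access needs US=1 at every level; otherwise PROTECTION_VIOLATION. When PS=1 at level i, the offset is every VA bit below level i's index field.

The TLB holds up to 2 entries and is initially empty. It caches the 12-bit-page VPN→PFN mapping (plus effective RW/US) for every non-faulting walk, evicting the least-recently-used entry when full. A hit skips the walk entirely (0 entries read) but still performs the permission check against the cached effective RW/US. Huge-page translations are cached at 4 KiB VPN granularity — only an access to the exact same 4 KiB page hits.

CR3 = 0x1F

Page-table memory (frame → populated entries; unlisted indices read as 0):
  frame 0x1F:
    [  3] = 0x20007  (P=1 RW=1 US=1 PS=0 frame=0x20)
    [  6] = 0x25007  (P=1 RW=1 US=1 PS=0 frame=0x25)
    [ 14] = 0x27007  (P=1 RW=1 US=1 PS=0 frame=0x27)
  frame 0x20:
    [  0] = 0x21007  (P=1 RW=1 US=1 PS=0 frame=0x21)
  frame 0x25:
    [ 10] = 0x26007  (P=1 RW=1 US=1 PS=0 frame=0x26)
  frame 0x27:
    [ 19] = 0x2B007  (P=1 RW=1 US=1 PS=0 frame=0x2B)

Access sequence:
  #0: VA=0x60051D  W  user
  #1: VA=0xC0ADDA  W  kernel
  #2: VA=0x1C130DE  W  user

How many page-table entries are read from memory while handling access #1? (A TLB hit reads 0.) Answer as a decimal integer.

Per-access translation:
#0 VA=0x60051D (w,user):
  L0: frame=0x1F idx=3 entry=0x20007 [P=1 RW=1 US=1 PS=0]
  L1: frame=0x20 idx=0 entry=0x21007 [P=1 RW=1 US=1 PS=0]
  → PA=0x2151D  (2 entries read)
#1 VA=0xC0ADDA (w,kernel):
  L0: frame=0x1F idx=6 entry=0x25007 [P=1 RW=1 US=1 PS=0]
  L1: frame=0x25 idx=10 entry=0x26007 [P=1 RW=1 US=1 PS=0]
  → PA=0x26DDA  (2 entries read)
#2 VA=0x1C130DE (w,user):
  L0: frame=0x1F idx=14 entry=0x27007 [P=1 RW=1 US=1 PS=0]
  L1: frame=0x27 idx=19 entry=0x2B007 [P=1 RW=1 US=1 PS=0]
  → PA=0x2B0DE  (2 entries read)

Entries read for #1: 2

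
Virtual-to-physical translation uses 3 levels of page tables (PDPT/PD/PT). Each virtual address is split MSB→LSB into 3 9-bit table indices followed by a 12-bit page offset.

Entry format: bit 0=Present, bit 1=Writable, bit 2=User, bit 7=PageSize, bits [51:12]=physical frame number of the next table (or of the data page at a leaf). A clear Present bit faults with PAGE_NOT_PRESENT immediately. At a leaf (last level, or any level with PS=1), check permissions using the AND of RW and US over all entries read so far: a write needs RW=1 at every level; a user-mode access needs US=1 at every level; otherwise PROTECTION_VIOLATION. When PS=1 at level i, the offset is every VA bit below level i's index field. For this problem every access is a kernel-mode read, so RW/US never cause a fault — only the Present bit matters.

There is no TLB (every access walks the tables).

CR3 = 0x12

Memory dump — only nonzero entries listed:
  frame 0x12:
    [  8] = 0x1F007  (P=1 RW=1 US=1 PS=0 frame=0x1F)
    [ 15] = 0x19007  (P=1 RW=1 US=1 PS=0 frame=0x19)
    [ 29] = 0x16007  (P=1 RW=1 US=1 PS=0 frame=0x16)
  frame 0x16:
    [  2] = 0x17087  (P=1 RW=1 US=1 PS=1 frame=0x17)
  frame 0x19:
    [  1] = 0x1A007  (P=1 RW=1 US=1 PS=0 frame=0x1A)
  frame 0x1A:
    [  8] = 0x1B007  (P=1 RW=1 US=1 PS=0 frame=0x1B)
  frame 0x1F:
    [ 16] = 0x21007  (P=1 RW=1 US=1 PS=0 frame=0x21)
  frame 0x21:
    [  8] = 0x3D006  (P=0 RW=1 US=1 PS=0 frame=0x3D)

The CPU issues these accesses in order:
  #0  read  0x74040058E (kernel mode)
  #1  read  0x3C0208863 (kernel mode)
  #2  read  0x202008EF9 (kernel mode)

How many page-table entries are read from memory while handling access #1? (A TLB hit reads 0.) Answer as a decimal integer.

Per-access translation:
#0 VA=0x74040058E (r,kernel):
  L0: frame=0x12 idx=29 entry=0x16007 [P=1 RW=1 US=1 PS=0]
  L1: frame=0x16 idx=2 entry=0x17087 [P=1 RW=1 US=1 PS=1]
  → PA=0x1758E (huge @L1)  (2 entries read)
#1 VA=0x3C0208863 (r,kernel):
  L0: frame=0x12 idx=15 entry=0x19007 [P=1 RW=1 US=1 PS=0]
  L1: frame=0x19 idx=1 entry=0x1A007 [P=1 RW=1 US=1 PS=0]
  L2: frame=0x1A idx=8 entry=0x1B007 [P=1 RW=1 US=1 PS=0]
  → PA=0x1B863  (3 entries read)
#2 VA=0x202008EF9 (r,kernel):
  L0: frame=0x12 idx=8 entry=0x1F007 [P=1 RW=1 US=1 PS=0]
  L1: frame=0x1F idx=16 entry=0x21007 [P=1 RW=1 US=1 PS=0]
  L2: frame=0x21 idx=8 entry=0x3D006 [P=0 RW=1 US=1 PS=0]
  → PAGE_NOT_PRESENT  (3 entries read)

Entries read for #1: 3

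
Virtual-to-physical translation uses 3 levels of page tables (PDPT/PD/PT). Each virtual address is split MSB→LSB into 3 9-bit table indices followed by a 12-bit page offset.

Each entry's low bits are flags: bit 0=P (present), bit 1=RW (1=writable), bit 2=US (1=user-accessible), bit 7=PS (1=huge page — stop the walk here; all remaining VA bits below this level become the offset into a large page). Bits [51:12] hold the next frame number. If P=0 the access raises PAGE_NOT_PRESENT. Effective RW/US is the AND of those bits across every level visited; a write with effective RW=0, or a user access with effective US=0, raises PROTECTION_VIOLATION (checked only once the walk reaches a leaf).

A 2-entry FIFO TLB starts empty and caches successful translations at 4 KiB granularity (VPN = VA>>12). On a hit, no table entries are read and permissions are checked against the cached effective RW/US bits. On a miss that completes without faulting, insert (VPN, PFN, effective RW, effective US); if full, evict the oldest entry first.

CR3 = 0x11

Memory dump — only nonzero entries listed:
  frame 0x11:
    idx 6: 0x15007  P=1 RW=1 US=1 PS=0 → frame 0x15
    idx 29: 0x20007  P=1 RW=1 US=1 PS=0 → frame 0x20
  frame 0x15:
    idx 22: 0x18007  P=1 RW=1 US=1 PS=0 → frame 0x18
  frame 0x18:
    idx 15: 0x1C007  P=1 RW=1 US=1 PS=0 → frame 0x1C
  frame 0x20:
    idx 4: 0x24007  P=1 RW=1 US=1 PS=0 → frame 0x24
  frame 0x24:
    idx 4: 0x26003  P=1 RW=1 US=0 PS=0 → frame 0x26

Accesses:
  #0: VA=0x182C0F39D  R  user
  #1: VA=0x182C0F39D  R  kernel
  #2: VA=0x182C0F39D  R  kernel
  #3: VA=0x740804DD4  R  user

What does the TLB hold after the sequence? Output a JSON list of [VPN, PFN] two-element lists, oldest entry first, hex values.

Walk each access:
#0 VA=0x182C0F39D (r,user):
  L0 @0x11[6] → 0x15007  P=1,RW=1,US=1,PS=0
  L1 @0x15[22] → 0x18007  P=1,RW=1,US=1,PS=0
  L2 @0x18[15] → 0x1C007  P=1,RW=1,US=1,PS=0
  ✓ 0x1C39D  — 3 lookups
#1 VA=0x182C0F39D (r,kernel):
  TLB hit vpn=0x182C0F → PA=0x1C39D
#2 VA=0x182C0F39D (r,kernel):
  TLB hit vpn=0x182C0F → PA=0x1C39D
#3 VA=0x740804DD4 (r,user):
  L0 @0x11[29] → 0x20007  P=1,RW=1,US=1,PS=0
  L1 @0x20[4] → 0x24007  P=1,RW=1,US=1,PS=0
  L2 @0x24[4] → 0x26003  P=1,RW=1,US=0,PS=0
  ⇒ fault: PROTECTION_VIOLATION  — 3 lookups

TLB: [["0x182C0F", "0x1C"]]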